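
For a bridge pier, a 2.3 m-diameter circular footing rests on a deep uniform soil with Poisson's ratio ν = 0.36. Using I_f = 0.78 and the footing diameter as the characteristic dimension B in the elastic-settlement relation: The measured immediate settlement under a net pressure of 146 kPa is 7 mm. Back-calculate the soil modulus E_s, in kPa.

E_s ≈ 32600 kPa

S_e = q·B·(1−ν²)/E_s · I_f  ⇒  E_s = q·B·(1−ν²)·I_f / S_e.
E_s = 146 × 2.3 × 0.8704 × 0.78 / 0.007 = 32570 kPa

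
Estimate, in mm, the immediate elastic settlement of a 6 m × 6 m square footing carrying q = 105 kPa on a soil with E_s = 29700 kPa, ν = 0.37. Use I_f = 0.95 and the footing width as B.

Immediate (elastic) settlement: S_e = q·B·(1−ν²)/E_s · I_f.
S_e = 105 × 6 × (1 − 0.37²) / 29700 × 0.95
    = 105 × 6 × 0.8631 / 29700 × 0.95
    = 0.01739 m = 17.39 mm

S_e ≈ 17.4 mm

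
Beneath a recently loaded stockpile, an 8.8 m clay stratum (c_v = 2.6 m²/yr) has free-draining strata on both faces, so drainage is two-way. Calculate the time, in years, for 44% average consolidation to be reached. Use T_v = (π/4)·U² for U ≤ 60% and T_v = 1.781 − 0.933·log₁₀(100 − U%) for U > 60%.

Drainage path length: H_d = H/2 = 4.4 m (double drainage).
U ≤ 60%: T_v = (π/4)·U² = (π/4)×0.44² = 0.15205.
t = T_v·H_d²/c_v = 0.15205×4.4²/2.6 = 1.132 years.

t ≈ 1.13 years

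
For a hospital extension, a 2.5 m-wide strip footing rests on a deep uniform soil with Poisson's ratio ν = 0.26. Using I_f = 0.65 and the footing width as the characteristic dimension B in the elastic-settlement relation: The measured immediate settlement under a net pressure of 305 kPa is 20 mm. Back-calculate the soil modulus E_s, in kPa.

S_e = q·B·(1−ν²)/E_s · I_f  ⇒  E_s = q·B·(1−ν²)·I_f / S_e.
E_s = 305 × 2.5 × 0.9324 × 0.65 / 0.02 = 23110 kPa

E_s ≈ 23100 kPa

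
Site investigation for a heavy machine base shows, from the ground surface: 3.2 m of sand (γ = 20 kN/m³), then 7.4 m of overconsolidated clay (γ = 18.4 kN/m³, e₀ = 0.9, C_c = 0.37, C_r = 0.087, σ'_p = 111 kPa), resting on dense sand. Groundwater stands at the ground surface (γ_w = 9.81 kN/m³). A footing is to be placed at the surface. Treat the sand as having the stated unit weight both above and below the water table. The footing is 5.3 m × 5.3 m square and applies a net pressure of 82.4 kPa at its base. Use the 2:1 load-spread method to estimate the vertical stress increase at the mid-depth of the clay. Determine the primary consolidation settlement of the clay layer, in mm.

S_c ≈ 31.8 mm

Mid-depth of clay below the ground surface: z = 3.2 + 7.4/2 = 6.9 m.
Total vertical stress at mid-clay: σ_v = 20×3.2 + 18.4×3.7 = 132.08 kPa.
Pore pressure: u = 9.81×(6.9 − 0) = 67.689 kPa.
Initial effective stress: σ'_0 = σ_v − u = 132.08 − 67.689 = 64.391 kPa.
Stress increase at mid-clay by the 2:1 spreading method:
Δσ = qBL/((B+z)(L+z)) = 82.4×5.3×5.3/((5.3+6.9)(5.3+6.9)) = 15.551 kPa
Final effective stress: σ'_f = 64.391 + 15.551 = 79.942 kPa.
σ'_f = 79.942 ≤ σ'_p = 111 kPa, so the clay remains overconsolidated and only the recompression index applies:
S_c = C_r·H/(1+e₀)·log₁₀(σ'_f/σ'_0) = 0.087×7.4/1.9×log₁₀(79.942/64.391)
    = 0.33884 × 0.09395 = 0.03183 m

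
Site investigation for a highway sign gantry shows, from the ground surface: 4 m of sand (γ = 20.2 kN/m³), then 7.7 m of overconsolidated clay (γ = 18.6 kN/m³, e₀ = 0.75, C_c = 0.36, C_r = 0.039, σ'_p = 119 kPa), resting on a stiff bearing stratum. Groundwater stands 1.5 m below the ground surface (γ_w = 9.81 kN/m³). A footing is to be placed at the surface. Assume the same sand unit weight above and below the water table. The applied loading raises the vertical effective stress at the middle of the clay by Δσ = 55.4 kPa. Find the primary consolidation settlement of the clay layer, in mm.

S_c ≈ 159 mm

Mid-depth of clay below the ground surface: z = 4 + 7.7/2 = 7.85 m.
Total vertical stress at mid-clay: σ_v = 20.2×4 + 18.6×3.85 = 152.41 kPa.
Pore pressure: u = 9.81×(7.85 − 1.5) = 62.294 kPa.
Initial effective stress: σ'_0 = σ_v − u = 152.41 − 62.294 = 90.116 kPa.
Final effective stress: σ'_f = 90.116 + 55.4 = 145.52 kPa.
σ'_f = 145.52 > σ'_p = 119 kPa, so the stress path crosses the preconsolidation pressure — recompression up to σ'_p, then virgin compression beyond:
S_c = H/(1+e₀)·[C_r·log₁₀(σ'_p/σ'_0) + C_c·log₁₀(σ'_f/σ'_p)]
    = 7.7/1.75 × [0.039×log₁₀(119/90.116) + 0.36×log₁₀(145.52/119)]
    = 4.4 × [0.0047091 + 0.031455] = 0.1591 m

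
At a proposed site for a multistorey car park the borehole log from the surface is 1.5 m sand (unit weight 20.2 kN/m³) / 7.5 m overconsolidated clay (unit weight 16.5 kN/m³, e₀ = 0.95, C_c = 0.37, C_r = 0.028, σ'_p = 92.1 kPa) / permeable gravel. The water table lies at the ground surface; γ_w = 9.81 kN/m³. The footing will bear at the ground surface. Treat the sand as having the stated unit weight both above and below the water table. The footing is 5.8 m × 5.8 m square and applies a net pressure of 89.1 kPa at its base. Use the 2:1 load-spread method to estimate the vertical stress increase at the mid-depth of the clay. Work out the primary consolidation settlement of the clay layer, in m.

S_c ≈ 0.0221 m

Mid-depth of clay below the ground surface: z = 1.5 + 7.5/2 = 5.25 m.
Total vertical stress at mid-clay: σ_v = 20.2×1.5 + 16.5×3.75 = 92.175 kPa.
Pore pressure: u = 9.81×(5.25 − 0) = 51.503 kPa.
Initial effective stress: σ'_0 = σ_v − u = 92.175 − 51.503 = 40.672 kPa.
Stress increase at mid-clay by the 2:1 spreading method:
Δσ = qBL/((B+z)(L+z)) = 89.1×5.8×5.8/((5.8+5.25)(5.8+5.25)) = 24.548 kPa
Final effective stress: σ'_f = 40.672 + 24.548 = 65.22 kPa.
σ'_f = 65.22 ≤ σ'_p = 92.1 kPa, so the clay remains overconsolidated and only the recompression index applies:
S_c = C_r·H/(1+e₀)·log₁₀(σ'_f/σ'_0) = 0.028×7.5/1.95×log₁₀(65.22/40.672)
    = 0.10769 × 0.20509 = 0.02209 m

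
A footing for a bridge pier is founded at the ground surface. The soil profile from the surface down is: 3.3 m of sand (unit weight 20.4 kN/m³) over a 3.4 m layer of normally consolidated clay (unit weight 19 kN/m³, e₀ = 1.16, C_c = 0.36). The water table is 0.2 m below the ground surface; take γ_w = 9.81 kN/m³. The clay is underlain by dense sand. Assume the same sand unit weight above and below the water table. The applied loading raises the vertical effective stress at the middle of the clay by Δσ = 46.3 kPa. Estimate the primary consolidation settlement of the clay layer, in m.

S_c ≈ 0.156 m

Mid-depth of clay below the ground surface: z = 3.3 + 3.4/2 = 5 m.
Total vertical stress at mid-clay: σ_v = 20.4×3.3 + 19×1.7 = 99.62 kPa.
Pore pressure: u = 9.81×(5 − 0.2) = 47.088 kPa.
Initial effective stress: σ'_0 = σ_v − u = 99.62 − 47.088 = 52.532 kPa.
Final effective stress: σ'_f = σ'_0 + Δσ = 52.532 + 46.3 = 98.832 kPa.
Normally consolidated clay, so the full stress increment lies on the virgin compression line:
S_c = C_c·H/(1+e₀)·log₁₀(σ'_f/σ'_0) = 0.36×3.4/(1+1.16)×log₁₀(98.832/52.532)
    = 0.56667 × 0.27447 = 0.1555 m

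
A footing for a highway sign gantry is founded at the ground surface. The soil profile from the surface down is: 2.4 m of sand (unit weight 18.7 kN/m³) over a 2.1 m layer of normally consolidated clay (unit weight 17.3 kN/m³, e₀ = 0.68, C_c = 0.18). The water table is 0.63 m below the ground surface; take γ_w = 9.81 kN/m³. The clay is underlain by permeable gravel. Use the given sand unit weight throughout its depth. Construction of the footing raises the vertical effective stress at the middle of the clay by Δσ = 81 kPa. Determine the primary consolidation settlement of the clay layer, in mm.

Mid-depth of clay below the ground surface: z = 2.4 + 2.1/2 = 3.45 m.
Total vertical stress at mid-clay: σ_v = 18.7×2.4 + 17.3×1.05 = 63.045 kPa.
Pore pressure: u = 9.81×(3.45 − 0.63) = 27.664 kPa.
Initial effective stress: σ'_0 = σ_v − u = 63.045 − 27.664 = 35.381 kPa.
Final effective stress: σ'_f = σ'_0 + Δσ = 35.381 + 81 = 116.38 kPa.
Normally consolidated clay, so the full stress increment lies on the virgin compression line:
S_c = C_c·H/(1+e₀)·log₁₀(σ'_f/σ'_0) = 0.18×2.1/(1+0.68)×log₁₀(116.38/35.381)
    = 0.225 × 0.51711 = 0.1163 m

S_c ≈ 116 mm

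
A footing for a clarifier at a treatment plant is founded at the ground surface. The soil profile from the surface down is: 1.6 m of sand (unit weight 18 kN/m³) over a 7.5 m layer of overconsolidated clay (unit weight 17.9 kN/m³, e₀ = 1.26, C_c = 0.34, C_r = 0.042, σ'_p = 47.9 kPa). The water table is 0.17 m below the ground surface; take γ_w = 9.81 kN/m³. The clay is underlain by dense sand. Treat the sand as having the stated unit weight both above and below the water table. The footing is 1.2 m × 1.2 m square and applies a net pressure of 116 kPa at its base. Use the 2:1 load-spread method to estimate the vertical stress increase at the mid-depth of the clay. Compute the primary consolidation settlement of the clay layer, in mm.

S_c ≈ 14.8 mm

Mid-depth of clay below the ground surface: z = 1.6 + 7.5/2 = 5.35 m.
Total vertical stress at mid-clay: σ_v = 18×1.6 + 17.9×3.75 = 95.925 kPa.
Pore pressure: u = 9.81×(5.35 − 0.17) = 50.816 kPa.
Initial effective stress: σ'_0 = σ_v − u = 95.925 − 50.816 = 45.109 kPa.
Stress increase at mid-clay by the 2:1 spreading method:
Δσ = qBL/((B+z)(L+z)) = 116×1.2×1.2/((1.2+5.35)(1.2+5.35)) = 3.8935 kPa
Final effective stress: σ'_f = 45.109 + 3.8935 = 49.003 kPa.
σ'_f = 49.003 > σ'_p = 47.9 kPa, so the stress path crosses the preconsolidation pressure — recompression up to σ'_p, then virgin compression beyond:
S_c = H/(1+e₀)·[C_r·log₁₀(σ'_p/σ'_0) + C_c·log₁₀(σ'_f/σ'_p)]
    = 7.5/2.26 × [0.042×log₁₀(47.9/45.109) + 0.34×log₁₀(49.003/47.9)]
    = 3.3186 × [0.001095 + 0.0033616] = 0.01479 m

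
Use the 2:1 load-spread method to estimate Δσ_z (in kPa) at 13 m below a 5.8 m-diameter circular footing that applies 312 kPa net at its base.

By the 2:1 method the load spreads at 1 horizontal : 2 vertical, so at depth z the loaded area has grown by z in each plan dimension:
Δσ ≈ qD²/(D+z)² = 312×5.8²/(5.8+13)² = 29.696 kPa

Δσ_z ≈ 29.7 kPa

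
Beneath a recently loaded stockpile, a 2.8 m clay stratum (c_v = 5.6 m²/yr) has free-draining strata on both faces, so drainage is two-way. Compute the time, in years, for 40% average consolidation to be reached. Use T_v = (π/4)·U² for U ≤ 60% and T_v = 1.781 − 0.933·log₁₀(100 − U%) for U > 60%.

Drainage path length: H_d = H/2 = 1.4 m (double drainage).
U ≤ 60%: T_v = (π/4)·U² = (π/4)×0.4² = 0.12566.
t = T_v·H_d²/c_v = 0.12566×1.4²/5.6 = 0.04398 years.

t ≈ 0.044 years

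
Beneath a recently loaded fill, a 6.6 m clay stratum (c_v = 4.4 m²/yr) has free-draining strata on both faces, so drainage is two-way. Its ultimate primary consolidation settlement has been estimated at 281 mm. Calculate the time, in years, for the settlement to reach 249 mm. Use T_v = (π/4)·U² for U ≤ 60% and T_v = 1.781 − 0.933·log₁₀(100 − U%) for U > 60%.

Drainage path length: H_d = H/2 = 3.3 m (double drainage).
U = S(t)/S_ult = 249/281 = 0.8861.
U > 60%: T_v = 1.781 − 0.933·log₁₀(100 − 88.612) = 0.79534.
t = T_v·H_d²/c_v = 0.79534×3.3²/4.4 = 1.968 years.

t ≈ 1.97 years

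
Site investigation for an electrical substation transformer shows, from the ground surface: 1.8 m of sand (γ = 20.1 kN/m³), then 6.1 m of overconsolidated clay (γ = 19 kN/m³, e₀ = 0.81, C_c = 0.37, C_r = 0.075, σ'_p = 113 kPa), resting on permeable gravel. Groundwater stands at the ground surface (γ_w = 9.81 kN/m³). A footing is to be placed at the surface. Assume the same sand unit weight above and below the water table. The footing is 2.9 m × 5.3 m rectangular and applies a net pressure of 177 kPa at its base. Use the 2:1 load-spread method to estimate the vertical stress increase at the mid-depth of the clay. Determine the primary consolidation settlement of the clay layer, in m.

Mid-depth of clay below the ground surface: z = 1.8 + 6.1/2 = 4.85 m.
Total vertical stress at mid-clay: σ_v = 20.1×1.8 + 19×3.05 = 94.13 kPa.
Pore pressure: u = 9.81×(4.85 − 0) = 47.578 kPa.
Initial effective stress: σ'_0 = σ_v − u = 94.13 − 47.578 = 46.552 kPa.
Stress increase at mid-clay by the 2:1 spreading method:
Δσ = qBL/((B+z)(L+z)) = 177×2.9×5.3/((2.9+4.85)(5.3+4.85)) = 34.584 kPa
Final effective stress: σ'_f = 46.552 + 34.584 = 81.136 kPa.
σ'_f = 81.136 ≤ σ'_p = 113 kPa, so the clay remains overconsolidated and only the recompression index applies:
S_c = C_r·H/(1+e₀)·log₁₀(σ'_f/σ'_0) = 0.075×6.1/1.81×log₁₀(81.136/46.552)
    = 0.25277 × 0.24128 = 0.06099 m

S_c ≈ 0.061 m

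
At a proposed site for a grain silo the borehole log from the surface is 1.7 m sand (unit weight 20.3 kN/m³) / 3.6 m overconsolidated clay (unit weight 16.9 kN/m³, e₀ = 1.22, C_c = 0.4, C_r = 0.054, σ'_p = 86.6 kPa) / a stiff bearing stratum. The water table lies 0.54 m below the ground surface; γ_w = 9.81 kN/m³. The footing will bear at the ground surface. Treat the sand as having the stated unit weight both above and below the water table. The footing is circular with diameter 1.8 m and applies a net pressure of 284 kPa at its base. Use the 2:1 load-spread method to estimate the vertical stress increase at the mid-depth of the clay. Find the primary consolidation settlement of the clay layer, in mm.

Mid-depth of clay below the ground surface: z = 1.7 + 3.6/2 = 3.5 m.
Total vertical stress at mid-clay: σ_v = 20.3×1.7 + 16.9×1.8 = 64.93 kPa.
Pore pressure: u = 9.81×(3.5 − 0.54) = 29.038 kPa.
Initial effective stress: σ'_0 = σ_v − u = 64.93 − 29.038 = 35.892 kPa.
Stress increase at mid-clay by the 2:1 spreading method:
Δσ ≈ qD²/(D+z)² = 284×1.8²/(1.8+3.5)² = 32.758 kPa
Final effective stress: σ'_f = 35.892 + 32.758 = 68.65 kPa.
σ'_f = 68.65 ≤ σ'_p = 86.6 kPa, so the clay remains overconsolidated and only the recompression index applies:
S_c = C_r·H/(1+e₀)·log₁₀(σ'_f/σ'_0) = 0.054×3.6/2.22×log₁₀(68.65/35.892)
    = 0.087566 × 0.28164 = 0.02466 m

S_c ≈ 24.7 mm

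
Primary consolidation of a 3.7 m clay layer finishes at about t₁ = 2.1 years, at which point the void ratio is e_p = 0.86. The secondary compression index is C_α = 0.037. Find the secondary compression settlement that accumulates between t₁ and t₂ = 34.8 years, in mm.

Secondary compression: S_s = C_α·H/(1+e_p)·log₁₀(t₂/t₁)
S_s = 0.037×3.7/(1+0.86)×log₁₀(34.8/2.1)
    = 0.0736 × 1.219 = 0.08975 m

S_s ≈ 89.7 mm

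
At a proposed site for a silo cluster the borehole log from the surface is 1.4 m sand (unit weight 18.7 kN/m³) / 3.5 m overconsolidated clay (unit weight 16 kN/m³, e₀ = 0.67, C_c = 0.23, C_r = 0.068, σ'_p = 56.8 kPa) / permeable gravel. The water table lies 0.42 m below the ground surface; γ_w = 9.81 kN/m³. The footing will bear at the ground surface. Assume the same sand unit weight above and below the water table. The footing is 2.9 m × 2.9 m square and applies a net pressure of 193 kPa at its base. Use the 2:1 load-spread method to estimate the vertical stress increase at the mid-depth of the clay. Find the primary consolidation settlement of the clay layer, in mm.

S_c ≈ 94 mm

Mid-depth of clay below the ground surface: z = 1.4 + 3.5/2 = 3.15 m.
Total vertical stress at mid-clay: σ_v = 18.7×1.4 + 16×1.75 = 54.18 kPa.
Pore pressure: u = 9.81×(3.15 − 0.42) = 26.781 kPa.
Initial effective stress: σ'_0 = σ_v − u = 54.18 − 26.781 = 27.399 kPa.
Stress increase at mid-clay by the 2:1 spreading method:
Δσ = qBL/((B+z)(L+z)) = 193×2.9×2.9/((2.9+3.15)(2.9+3.15)) = 44.345 kPa
Final effective stress: σ'_f = 27.399 + 44.345 = 71.744 kPa.
σ'_f = 71.744 > σ'_p = 56.8 kPa, so the stress path crosses the preconsolidation pressure — recompression up to σ'_p, then virgin compression beyond:
S_c = H/(1+e₀)·[C_r·log₁₀(σ'_p/σ'_0) + C_c·log₁₀(σ'_f/σ'_p)]
    = 3.5/1.67 × [0.068×log₁₀(56.8/27.399) + 0.23×log₁₀(71.744/56.8)]
    = 2.0958 × [0.02153 + 0.023331] = 0.09402 m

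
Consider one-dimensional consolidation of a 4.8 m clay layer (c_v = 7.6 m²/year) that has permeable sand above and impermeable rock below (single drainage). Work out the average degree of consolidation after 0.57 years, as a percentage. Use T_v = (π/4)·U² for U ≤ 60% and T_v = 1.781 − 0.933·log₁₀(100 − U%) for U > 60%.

U ≈ 48.9 %

Drainage path length: H_d = H = 4.8 m (single drainage).
T_v = c_v·t/H_d² = 7.6×0.57/4.8² = 0.18802.
T_v = 0.18802 corresponds to the U ≤ 60% branch:
U = √(4T_v/π) = 0.4893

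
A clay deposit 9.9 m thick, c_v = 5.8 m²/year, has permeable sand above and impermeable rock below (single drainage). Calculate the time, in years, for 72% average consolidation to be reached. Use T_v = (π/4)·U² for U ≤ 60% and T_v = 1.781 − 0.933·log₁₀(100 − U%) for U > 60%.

Drainage path length: H_d = H = 9.9 m (single drainage).
U > 60%: T_v = 1.781 − 0.933·log₁₀(100 − 72) = 0.4308.
t = T_v·H_d²/c_v = 0.4308×9.9²/5.8 = 7.28 years.

t ≈ 7.28 years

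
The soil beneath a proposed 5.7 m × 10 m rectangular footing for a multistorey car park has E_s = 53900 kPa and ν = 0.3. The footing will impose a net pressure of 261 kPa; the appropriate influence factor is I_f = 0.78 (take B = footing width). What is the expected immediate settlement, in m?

Immediate (elastic) settlement: S_e = q·B·(1−ν²)/E_s · I_f.
S_e = 261 × 5.7 × (1 − 0.3²) / 53900 × 0.78
    = 261 × 5.7 × 0.91 / 53900 × 0.78
    = 0.01959 m

S_e ≈ 0.0196 m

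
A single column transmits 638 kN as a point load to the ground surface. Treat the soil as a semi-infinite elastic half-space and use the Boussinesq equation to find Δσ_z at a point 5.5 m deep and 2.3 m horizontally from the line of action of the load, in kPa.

Δσ_z ≈ 6.73 kPa

Boussinesq vertical stress below a point load on an elastic half-space:
Δσ_z = 3P/(2πz²) · [1 + (r/z)²]^(−5/2)
r/z = 2.3/5.5 = 0.41818; [1+(r/z)²]^(−5/2) = 0.66837.
Δσ_z = 3×638/(2π×5.5²) × 0.66837 = 10.07 × 0.66837 = 6.73 kPa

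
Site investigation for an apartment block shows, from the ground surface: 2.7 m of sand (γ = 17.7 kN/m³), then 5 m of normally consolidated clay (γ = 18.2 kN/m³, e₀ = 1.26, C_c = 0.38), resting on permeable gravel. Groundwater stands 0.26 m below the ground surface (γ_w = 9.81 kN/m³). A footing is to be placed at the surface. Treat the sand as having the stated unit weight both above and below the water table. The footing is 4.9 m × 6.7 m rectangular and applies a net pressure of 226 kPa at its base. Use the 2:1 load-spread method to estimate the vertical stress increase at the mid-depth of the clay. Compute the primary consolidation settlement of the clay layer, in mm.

Mid-depth of clay below the ground surface: z = 2.7 + 5/2 = 5.2 m.
Total vertical stress at mid-clay: σ_v = 17.7×2.7 + 18.2×2.5 = 93.29 kPa.
Pore pressure: u = 9.81×(5.2 − 0.26) = 48.461 kPa.
Initial effective stress: σ'_0 = σ_v − u = 93.29 − 48.461 = 44.829 kPa.
Stress increase at mid-clay by the 2:1 spreading method:
Δσ = qBL/((B+z)(L+z)) = 226×4.9×6.7/((4.9+5.2)(6.7+5.2)) = 61.732 kPa
Final effective stress: σ'_f = σ'_0 + Δσ = 44.829 + 61.732 = 106.56 kPa.
Normally consolidated clay, so the full stress increment lies on the virgin compression line:
S_c = C_c·H/(1+e₀)·log₁₀(σ'_f/σ'_0) = 0.38×5/(1+1.26)×log₁₀(106.56/44.829)
    = 0.84071 × 0.37604 = 0.3161 m

S_c ≈ 316 mm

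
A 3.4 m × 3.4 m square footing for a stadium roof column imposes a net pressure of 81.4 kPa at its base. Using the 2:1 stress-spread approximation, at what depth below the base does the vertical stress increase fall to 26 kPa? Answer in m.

z ≈ 2.62 m

2:1 spreading — at depth z the loaded area has grown by z in each plan dimension:
qB²/(B+z)² = Δσ_z ⇒ z = B(√(q/Δσ_z) − 1) = 3.4×(√(81.4/26) − 1) = 2.616 m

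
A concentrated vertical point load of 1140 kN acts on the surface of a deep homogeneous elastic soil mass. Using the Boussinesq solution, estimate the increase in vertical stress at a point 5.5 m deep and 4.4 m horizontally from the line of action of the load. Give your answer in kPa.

Δσ_z ≈ 5.22 kPa

Boussinesq vertical stress below a point load on an elastic half-space:
Δσ_z = 3P/(2πz²) · [1 + (r/z)²]^(−5/2)
r/z = 4.4/5.5 = 0.8; [1+(r/z)²]^(−5/2) = 0.29033.
Δσ_z = 3×1140/(2π×5.5²) × 0.29033 = 17.994 × 0.29033 = 5.224 kPa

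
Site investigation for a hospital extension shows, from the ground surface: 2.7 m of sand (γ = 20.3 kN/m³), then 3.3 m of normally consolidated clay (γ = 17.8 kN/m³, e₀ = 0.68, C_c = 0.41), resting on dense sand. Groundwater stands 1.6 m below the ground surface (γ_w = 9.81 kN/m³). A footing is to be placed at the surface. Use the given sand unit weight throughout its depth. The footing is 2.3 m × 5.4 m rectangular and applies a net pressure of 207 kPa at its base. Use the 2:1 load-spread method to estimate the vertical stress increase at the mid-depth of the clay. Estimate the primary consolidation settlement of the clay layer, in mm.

Mid-depth of clay below the ground surface: z = 2.7 + 3.3/2 = 4.35 m.
Total vertical stress at mid-clay: σ_v = 20.3×2.7 + 17.8×1.65 = 84.18 kPa.
Pore pressure: u = 9.81×(4.35 − 1.6) = 26.978 kPa.
Initial effective stress: σ'_0 = σ_v − u = 84.18 − 26.978 = 57.202 kPa.
Stress increase at mid-clay by the 2:1 spreading method:
Δσ = qBL/((B+z)(L+z)) = 207×2.3×5.4/((2.3+4.35)(5.4+4.35)) = 39.652 kPa
Final effective stress: σ'_f = σ'_0 + Δσ = 57.202 + 39.652 = 96.854 kPa.
Normally consolidated clay, so the full stress increment lies on the virgin compression line:
S_c = C_c·H/(1+e₀)·log₁₀(σ'_f/σ'_0) = 0.41×3.3/(1+0.68)×log₁₀(96.854/57.202)
    = 0.80536 × 0.22871 = 0.1842 m

S_c ≈ 184 mm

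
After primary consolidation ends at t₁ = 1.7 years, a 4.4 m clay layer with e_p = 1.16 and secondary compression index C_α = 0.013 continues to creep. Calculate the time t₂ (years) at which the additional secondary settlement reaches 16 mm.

S_s = C_α·H/(1+e_p)·log₁₀(t₂/t₁) ⇒ log₁₀(t₂/t₁) = S_s·(1+e_p)/(C_α·H).
log₁₀(t₂/t₁) = 0.016 × (1+1.16) / (0.013×4.4) = 0.6042
t₂ = t₁ × 10^0.6042 = 1.7 × 4.02 = 6.834 years

t₂ ≈ 6.83 years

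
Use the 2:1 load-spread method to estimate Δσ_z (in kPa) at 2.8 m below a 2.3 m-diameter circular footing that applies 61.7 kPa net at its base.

Δσ_z ≈ 12.5 kPa

By the 2:1 method the load spreads at 1 horizontal : 2 vertical, so at depth z the loaded area has grown by z in each plan dimension:
Δσ ≈ qD²/(D+z)² = 61.7×2.3²/(2.3+2.8)² = 12.549 kPa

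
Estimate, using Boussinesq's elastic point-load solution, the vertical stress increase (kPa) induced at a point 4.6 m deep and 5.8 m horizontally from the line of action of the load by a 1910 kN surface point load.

Δσ_z ≈ 3.99 kPa

Boussinesq vertical stress below a point load on an elastic half-space:
Δσ_z = 3P/(2πz²) · [1 + (r/z)²]^(−5/2)
r/z = 5.8/4.6 = 1.2609; [1+(r/z)²]^(−5/2) = 0.092648.
Δσ_z = 3×1910/(2π×4.6²) × 0.092648 = 43.098 × 0.092648 = 3.993 kPa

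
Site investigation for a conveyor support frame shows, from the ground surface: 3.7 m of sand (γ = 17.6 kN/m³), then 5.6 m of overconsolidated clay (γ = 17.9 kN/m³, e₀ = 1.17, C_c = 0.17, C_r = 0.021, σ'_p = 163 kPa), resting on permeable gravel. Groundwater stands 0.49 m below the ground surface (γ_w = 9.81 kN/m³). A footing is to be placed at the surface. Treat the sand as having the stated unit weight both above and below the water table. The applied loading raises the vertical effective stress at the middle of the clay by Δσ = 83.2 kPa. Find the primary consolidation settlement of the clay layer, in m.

S_c ≈ 0.0214 m

Mid-depth of clay below the ground surface: z = 3.7 + 5.6/2 = 6.5 m.
Total vertical stress at mid-clay: σ_v = 17.6×3.7 + 17.9×2.8 = 115.24 kPa.
Pore pressure: u = 9.81×(6.5 − 0.49) = 58.958 kPa.
Initial effective stress: σ'_0 = σ_v − u = 115.24 − 58.958 = 56.282 kPa.
Final effective stress: σ'_f = 56.282 + 83.2 = 139.48 kPa.
σ'_f = 139.48 ≤ σ'_p = 163 kPa, so the clay remains overconsolidated and only the recompression index applies:
S_c = C_r·H/(1+e₀)·log₁₀(σ'_f/σ'_0) = 0.021×5.6/2.17×log₁₀(139.48/56.282)
    = 0.054193 × 0.39414 = 0.02136 m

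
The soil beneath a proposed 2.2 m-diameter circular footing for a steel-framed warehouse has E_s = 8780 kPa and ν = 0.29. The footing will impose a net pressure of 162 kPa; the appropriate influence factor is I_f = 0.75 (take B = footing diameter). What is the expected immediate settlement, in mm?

Immediate (elastic) settlement: S_e = q·B·(1−ν²)/E_s · I_f.
S_e = 162 × 2.2 × (1 − 0.29²) / 8780 × 0.75
    = 162 × 2.2 × 0.9159 / 8780 × 0.75
    = 0.02788 m = 27.88 mm

S_e ≈ 27.9 mm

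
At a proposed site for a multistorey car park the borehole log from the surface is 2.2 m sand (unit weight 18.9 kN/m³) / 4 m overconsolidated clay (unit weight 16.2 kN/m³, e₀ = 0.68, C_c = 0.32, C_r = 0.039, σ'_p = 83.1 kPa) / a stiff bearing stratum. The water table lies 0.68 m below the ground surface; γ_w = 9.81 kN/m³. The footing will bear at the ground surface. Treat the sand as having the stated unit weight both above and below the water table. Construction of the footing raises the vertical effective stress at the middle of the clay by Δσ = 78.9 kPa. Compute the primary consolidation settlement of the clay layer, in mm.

S_c ≈ 147 mm

Mid-depth of clay below the ground surface: z = 2.2 + 4/2 = 4.2 m.
Total vertical stress at mid-clay: σ_v = 18.9×2.2 + 16.2×2 = 73.98 kPa.
Pore pressure: u = 9.81×(4.2 − 0.68) = 34.531 kPa.
Initial effective stress: σ'_0 = σ_v − u = 73.98 − 34.531 = 39.449 kPa.
Final effective stress: σ'_f = 39.449 + 78.9 = 118.35 kPa.
σ'_f = 118.35 > σ'_p = 83.1 kPa, so the stress path crosses the preconsolidation pressure — recompression up to σ'_p, then virgin compression beyond:
S_c = H/(1+e₀)·[C_r·log₁₀(σ'_p/σ'_0) + C_c·log₁₀(σ'_f/σ'_p)]
    = 4/1.68 × [0.039×log₁₀(83.1/39.449) + 0.32×log₁₀(118.35/83.1)]
    = 2.381 × [0.012619 + 0.049142] = 0.1471 m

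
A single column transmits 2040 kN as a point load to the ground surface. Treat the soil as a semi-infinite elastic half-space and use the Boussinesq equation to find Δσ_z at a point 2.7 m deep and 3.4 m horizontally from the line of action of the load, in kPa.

Boussinesq vertical stress below a point load on an elastic half-space:
Δσ_z = 3P/(2πz²) · [1 + (r/z)²]^(−5/2)
r/z = 3.4/2.7 = 1.2593; [1+(r/z)²]^(−5/2) = 0.093012.
Δσ_z = 3×2040/(2π×2.7²) × 0.093012 = 133.61 × 0.093012 = 12.43 kPa

Δσ_z ≈ 12.4 kPa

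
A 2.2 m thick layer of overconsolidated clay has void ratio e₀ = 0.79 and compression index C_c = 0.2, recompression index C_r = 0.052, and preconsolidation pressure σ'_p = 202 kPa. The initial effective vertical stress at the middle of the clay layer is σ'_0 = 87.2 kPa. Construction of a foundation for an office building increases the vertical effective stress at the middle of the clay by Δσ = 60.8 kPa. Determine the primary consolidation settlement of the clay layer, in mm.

S_c ≈ 14.7 mm

Final effective stress: σ'_f = 87.2 + 60.8 = 148 kPa.
σ'_f = 148 ≤ σ'_p = 202 kPa, so the clay remains overconsolidated and only the recompression index applies:
S_c = C_r·H/(1+e₀)·log₁₀(σ'_f/σ'_0) = 0.052×2.2/1.79×log₁₀(148/87.2)
    = 0.063913 × 0.22975 = 0.01468 m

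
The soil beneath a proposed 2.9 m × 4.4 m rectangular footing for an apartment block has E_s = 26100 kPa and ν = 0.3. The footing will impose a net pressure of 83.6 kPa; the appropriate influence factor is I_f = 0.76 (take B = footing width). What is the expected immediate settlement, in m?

Immediate (elastic) settlement: S_e = q·B·(1−ν²)/E_s · I_f.
S_e = 83.6 × 2.9 × (1 − 0.3²) / 26100 × 0.76
    = 83.6 × 2.9 × 0.91 / 26100 × 0.76
    = 0.006424 m

S_e ≈ 0.00642 m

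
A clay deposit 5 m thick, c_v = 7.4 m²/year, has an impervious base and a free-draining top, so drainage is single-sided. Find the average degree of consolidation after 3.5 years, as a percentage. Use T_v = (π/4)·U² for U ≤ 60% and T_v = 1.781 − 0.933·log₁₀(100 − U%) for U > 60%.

U ≈ 93.7 %

Drainage path length: H_d = H = 5 m (single drainage).
T_v = c_v·t/H_d² = 7.4×3.5/5² = 1.036.
T_v = 1.036 corresponds to the U > 60% branch:
U = 1 − 10^((1.781 − T_v)/0.933)/100 = 0.9371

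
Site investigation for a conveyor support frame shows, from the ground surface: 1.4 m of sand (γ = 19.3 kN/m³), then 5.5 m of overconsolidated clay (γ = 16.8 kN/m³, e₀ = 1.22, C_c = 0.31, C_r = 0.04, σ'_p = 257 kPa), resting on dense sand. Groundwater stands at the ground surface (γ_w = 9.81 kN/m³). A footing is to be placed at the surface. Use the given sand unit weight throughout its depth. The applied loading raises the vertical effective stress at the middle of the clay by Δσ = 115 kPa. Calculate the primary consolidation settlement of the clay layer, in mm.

Mid-depth of clay below the ground surface: z = 1.4 + 5.5/2 = 4.15 m.
Total vertical stress at mid-clay: σ_v = 19.3×1.4 + 16.8×2.75 = 73.22 kPa.
Pore pressure: u = 9.81×(4.15 − 0) = 40.712 kPa.
Initial effective stress: σ'_0 = σ_v − u = 73.22 − 40.712 = 32.508 kPa.
Final effective stress: σ'_f = 32.508 + 115 = 147.51 kPa.
σ'_f = 147.51 ≤ σ'_p = 257 kPa, so the clay remains overconsolidated and only the recompression index applies:
S_c = C_r·H/(1+e₀)·log₁₀(σ'_f/σ'_0) = 0.04×5.5/2.22×log₁₀(147.51/32.508)
    = 0.0991 × 0.65683 = 0.06509 m

S_c ≈ 65.1 mm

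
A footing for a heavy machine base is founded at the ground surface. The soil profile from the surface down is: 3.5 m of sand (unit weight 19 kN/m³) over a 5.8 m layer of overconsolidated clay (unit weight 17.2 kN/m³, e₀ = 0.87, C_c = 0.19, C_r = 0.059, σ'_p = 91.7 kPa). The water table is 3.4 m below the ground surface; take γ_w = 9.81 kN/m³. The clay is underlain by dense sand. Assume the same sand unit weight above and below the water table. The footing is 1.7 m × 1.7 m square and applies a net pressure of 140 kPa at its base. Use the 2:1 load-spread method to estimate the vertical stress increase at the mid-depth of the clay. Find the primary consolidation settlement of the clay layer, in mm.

Mid-depth of clay below the ground surface: z = 3.5 + 5.8/2 = 6.4 m.
Total vertical stress at mid-clay: σ_v = 19×3.5 + 17.2×2.9 = 116.38 kPa.
Pore pressure: u = 9.81×(6.4 − 3.4) = 29.43 kPa.
Initial effective stress: σ'_0 = σ_v − u = 116.38 − 29.43 = 86.95 kPa.
Stress increase at mid-clay by the 2:1 spreading method:
Δσ = qBL/((B+z)(L+z)) = 140×1.7×1.7/((1.7+6.4)(1.7+6.4)) = 6.1667 kPa
Final effective stress: σ'_f = 86.95 + 6.1667 = 93.117 kPa.
σ'_f = 93.117 > σ'_p = 91.7 kPa, so the stress path crosses the preconsolidation pressure — recompression up to σ'_p, then virgin compression beyond:
S_c = H/(1+e₀)·[C_r·log₁₀(σ'_p/σ'_0) + C_c·log₁₀(σ'_f/σ'_p)]
    = 5.8/1.87 × [0.059×log₁₀(91.7/86.95) + 0.19×log₁₀(93.117/91.7)]
    = 3.1016 × [0.0013629 + 0.0012653] = 0.008152 m

S_c ≈ 8.15 mm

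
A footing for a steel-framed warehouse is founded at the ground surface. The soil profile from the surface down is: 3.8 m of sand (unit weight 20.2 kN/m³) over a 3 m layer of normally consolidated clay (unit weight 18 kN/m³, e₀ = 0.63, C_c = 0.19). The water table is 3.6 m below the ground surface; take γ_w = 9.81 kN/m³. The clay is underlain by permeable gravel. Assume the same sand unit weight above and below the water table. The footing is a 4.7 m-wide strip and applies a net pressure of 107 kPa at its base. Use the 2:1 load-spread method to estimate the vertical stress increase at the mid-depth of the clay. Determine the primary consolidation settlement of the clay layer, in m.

Mid-depth of clay below the ground surface: z = 3.8 + 3/2 = 5.3 m.
Total vertical stress at mid-clay: σ_v = 20.2×3.8 + 18×1.5 = 103.76 kPa.
Pore pressure: u = 9.81×(5.3 − 3.6) = 16.677 kPa.
Initial effective stress: σ'_0 = σ_v − u = 103.76 − 16.677 = 87.083 kPa.
Stress increase at mid-clay by the 2:1 spreading method:
Δσ = qB/(B+z) = 107×4.7/(4.7+5.3) = 50.29 kPa
Final effective stress: σ'_f = σ'_0 + Δσ = 87.083 + 50.29 = 137.37 kPa.
Normally consolidated clay, so the full stress increment lies on the virgin compression line:
S_c = C_c·H/(1+e₀)·log₁₀(σ'_f/σ'_0) = 0.19×3/(1+0.63)×log₁₀(137.37/87.083)
    = 0.34969 × 0.19796 = 0.06922 m

S_c ≈ 0.0692 m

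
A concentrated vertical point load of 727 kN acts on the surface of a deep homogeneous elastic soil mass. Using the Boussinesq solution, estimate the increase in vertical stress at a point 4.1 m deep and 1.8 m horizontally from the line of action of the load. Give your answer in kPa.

Δσ_z ≈ 13.3 kPa

Boussinesq vertical stress below a point load on an elastic half-space:
Δσ_z = 3P/(2πz²) · [1 + (r/z)²]^(−5/2)
r/z = 1.8/4.1 = 0.43902; [1+(r/z)²]^(−5/2) = 0.64363.
Δσ_z = 3×727/(2π×4.1²) × 0.64363 = 20.649 × 0.64363 = 13.29 kPa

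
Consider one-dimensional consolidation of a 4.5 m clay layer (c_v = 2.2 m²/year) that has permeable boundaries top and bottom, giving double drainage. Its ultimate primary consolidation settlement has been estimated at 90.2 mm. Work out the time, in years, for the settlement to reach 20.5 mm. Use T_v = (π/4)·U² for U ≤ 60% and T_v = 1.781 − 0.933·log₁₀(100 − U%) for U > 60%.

t ≈ 0.0934 years

Drainage path length: H_d = H/2 = 2.25 m (double drainage).
U = S(t)/S_ult = 20.5/90.2 = 0.2273.
U ≤ 60%: T_v = (π/4)·U² = (π/4)×0.22727² = 0.040568.
t = T_v·H_d²/c_v = 0.040568×2.25²/2.2 = 0.09335 years.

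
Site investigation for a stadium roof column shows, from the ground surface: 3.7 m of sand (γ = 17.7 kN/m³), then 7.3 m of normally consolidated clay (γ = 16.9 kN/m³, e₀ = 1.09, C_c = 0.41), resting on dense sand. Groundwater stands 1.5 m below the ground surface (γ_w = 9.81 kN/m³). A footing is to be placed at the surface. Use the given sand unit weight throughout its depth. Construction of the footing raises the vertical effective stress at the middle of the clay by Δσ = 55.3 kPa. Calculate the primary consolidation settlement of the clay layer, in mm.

S_c ≈ 363 mm

Mid-depth of clay below the ground surface: z = 3.7 + 7.3/2 = 7.35 m.
Total vertical stress at mid-clay: σ_v = 17.7×3.7 + 16.9×3.65 = 127.17 kPa.
Pore pressure: u = 9.81×(7.35 − 1.5) = 57.389 kPa.
Initial effective stress: σ'_0 = σ_v − u = 127.17 − 57.389 = 69.781 kPa.
Final effective stress: σ'_f = σ'_0 + Δσ = 69.781 + 55.3 = 125.08 kPa.
Normally consolidated clay, so the full stress increment lies on the virgin compression line:
S_c = C_c·H/(1+e₀)·log₁₀(σ'_f/σ'_0) = 0.41×7.3/(1+1.09)×log₁₀(125.08/69.781)
    = 1.4321 × 0.25345 = 0.363 m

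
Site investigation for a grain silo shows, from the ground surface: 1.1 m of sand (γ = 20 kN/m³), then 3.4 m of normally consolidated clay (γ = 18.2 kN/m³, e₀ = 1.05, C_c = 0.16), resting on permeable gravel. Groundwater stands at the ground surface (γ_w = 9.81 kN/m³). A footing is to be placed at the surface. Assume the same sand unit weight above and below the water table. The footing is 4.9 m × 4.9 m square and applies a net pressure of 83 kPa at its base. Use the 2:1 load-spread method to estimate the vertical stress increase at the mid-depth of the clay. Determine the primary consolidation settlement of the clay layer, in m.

S_c ≈ 0.097 m

Mid-depth of clay below the ground surface: z = 1.1 + 3.4/2 = 2.8 m.
Total vertical stress at mid-clay: σ_v = 20×1.1 + 18.2×1.7 = 52.94 kPa.
Pore pressure: u = 9.81×(2.8 − 0) = 27.468 kPa.
Initial effective stress: σ'_0 = σ_v − u = 52.94 − 27.468 = 25.472 kPa.
Stress increase at mid-clay by the 2:1 spreading method:
Δσ = qBL/((B+z)(L+z)) = 83×4.9×4.9/((4.9+2.8)(4.9+2.8)) = 33.612 kPa
Final effective stress: σ'_f = σ'_0 + Δσ = 25.472 + 33.612 = 59.084 kPa.
Normally consolidated clay, so the full stress increment lies on the virgin compression line:
S_c = C_c·H/(1+e₀)·log₁₀(σ'_f/σ'_0) = 0.16×3.4/(1+1.05)×log₁₀(59.084/25.472)
    = 0.26537 × 0.36541 = 0.09697 m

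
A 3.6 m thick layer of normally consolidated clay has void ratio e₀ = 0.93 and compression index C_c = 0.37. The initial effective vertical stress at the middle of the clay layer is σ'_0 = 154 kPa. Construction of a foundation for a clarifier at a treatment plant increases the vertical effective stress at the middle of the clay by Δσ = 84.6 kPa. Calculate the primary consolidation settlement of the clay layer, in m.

Final effective stress: σ'_f = σ'_0 + Δσ = 154 + 84.6 = 238.6 kPa.
Normally consolidated clay, so the full stress increment lies on the virgin compression line:
S_c = C_c·H/(1+e₀)·log₁₀(σ'_f/σ'_0) = 0.37×3.6/(1+0.93)×log₁₀(238.6/154)
    = 0.69016 × 0.19015 = 0.1312 m

S_c ≈ 0.131 m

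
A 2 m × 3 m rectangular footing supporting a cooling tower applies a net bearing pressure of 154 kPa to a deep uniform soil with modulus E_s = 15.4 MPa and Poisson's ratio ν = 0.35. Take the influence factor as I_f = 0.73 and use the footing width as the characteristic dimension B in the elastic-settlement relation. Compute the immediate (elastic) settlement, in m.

Immediate (elastic) settlement: S_e = q·B·(1−ν²)/E_s · I_f.
E_s = 15.4 MPa = 15400 kPa.
S_e = 154 × 2 × (1 − 0.35²) / 15400 × 0.73
    = 154 × 2 × 0.8775 / 15400 × 0.73
    = 0.01281 m

S_e ≈ 0.0128 m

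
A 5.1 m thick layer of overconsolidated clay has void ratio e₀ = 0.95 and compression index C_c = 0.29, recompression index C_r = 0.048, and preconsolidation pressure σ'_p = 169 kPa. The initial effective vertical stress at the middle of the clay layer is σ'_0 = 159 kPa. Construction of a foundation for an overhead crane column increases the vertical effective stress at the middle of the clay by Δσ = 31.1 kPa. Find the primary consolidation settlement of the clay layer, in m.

Final effective stress: σ'_f = 159 + 31.1 = 190.1 kPa.
σ'_f = 190.1 > σ'_p = 169 kPa, so the stress path crosses the preconsolidation pressure — recompression up to σ'_p, then virgin compression beyond:
S_c = H/(1+e₀)·[C_r·log₁₀(σ'_p/σ'_0) + C_c·log₁₀(σ'_f/σ'_p)]
    = 5.1/1.95 × [0.048×log₁₀(169/159) + 0.29×log₁₀(190.1/169)]
    = 2.6154 × [0.0012715 + 0.014818] = 0.04208 m

S_c ≈ 0.0421 m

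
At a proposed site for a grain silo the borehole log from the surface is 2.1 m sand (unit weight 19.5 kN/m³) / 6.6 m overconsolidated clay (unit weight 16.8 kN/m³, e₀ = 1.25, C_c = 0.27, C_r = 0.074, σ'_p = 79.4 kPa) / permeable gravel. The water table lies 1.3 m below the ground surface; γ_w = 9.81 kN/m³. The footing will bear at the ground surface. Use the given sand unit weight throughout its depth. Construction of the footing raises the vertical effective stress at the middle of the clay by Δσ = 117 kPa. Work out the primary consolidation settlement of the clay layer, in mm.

S_c ≈ 301 mm

Mid-depth of clay below the ground surface: z = 2.1 + 6.6/2 = 5.4 m.
Total vertical stress at mid-clay: σ_v = 19.5×2.1 + 16.8×3.3 = 96.39 kPa.
Pore pressure: u = 9.81×(5.4 − 1.3) = 40.221 kPa.
Initial effective stress: σ'_0 = σ_v − u = 96.39 − 40.221 = 56.169 kPa.
Final effective stress: σ'_f = 56.169 + 117 = 173.17 kPa.
σ'_f = 173.17 > σ'_p = 79.4 kPa, so the stress path crosses the preconsolidation pressure — recompression up to σ'_p, then virgin compression beyond:
S_c = H/(1+e₀)·[C_r·log₁₀(σ'_p/σ'_0) + C_c·log₁₀(σ'_f/σ'_p)]
    = 6.6/2.25 × [0.074×log₁₀(79.4/56.169) + 0.27×log₁₀(173.17/79.4)]
    = 2.9333 × [0.011124 + 0.091436] = 0.3008 m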